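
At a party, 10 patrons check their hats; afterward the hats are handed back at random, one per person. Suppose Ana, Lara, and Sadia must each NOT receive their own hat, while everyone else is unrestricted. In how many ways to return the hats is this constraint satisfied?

Inclusion-exclusion on the 3 forbidden self-matches:
Σ_{j=0}^{3} (-1)^j C(3,j)(10-j)!
= C(3,0)·10! - C(3,1)·9! + C(3,2)·8! - C(3,3)·7!
= 3628800 - 1088640 + 120960 - 5040
= 2656080

2656080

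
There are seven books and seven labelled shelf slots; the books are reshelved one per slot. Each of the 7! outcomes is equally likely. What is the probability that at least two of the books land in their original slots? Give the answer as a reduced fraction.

1331/5040

Favorable outcomes: Σ_{i≥2} C(7,i)·!(7-i) = 21·44 + 35·9 + 35·2 + 21·1 + 7·0 + 1·1 = 1331.
Total outcomes: 7! = 5040.
Probability = 1331/5040 = 1331/5040.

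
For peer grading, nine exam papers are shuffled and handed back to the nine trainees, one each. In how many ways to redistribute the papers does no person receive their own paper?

133496

!9 is the nearest integer to 9!/e.
9! = 362880, and 362880/e ≈ 133496.09, so !9 = 133496.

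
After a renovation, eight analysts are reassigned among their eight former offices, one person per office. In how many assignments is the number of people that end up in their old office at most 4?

Sum C(8,i)·!(8-i) for i = 0..4:
  i=0: C(8,0)·!8 = 1·14833 = 14833
  i=1: C(8,1)·!7 = 8·1854 = 14832
  i=2: C(8,2)·!6 = 28·265 = 7420
  i=3: C(8,3)·!5 = 56·44 = 2464
  i=4: C(8,4)·!4 = 70·9 = 630
Total = 40179.

40179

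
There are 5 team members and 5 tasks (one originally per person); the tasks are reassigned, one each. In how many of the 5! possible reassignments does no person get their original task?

The number of derangements of 5 is !5 = Σ_{k=0}^{5} (-1)^k·5!/k!
= 5! - 5!/1! + 5!/2! - 5!/3! + 5!/4! - 5!/5!
= 120 - 120 + 60 - 20 + 5 - 1
= 44

44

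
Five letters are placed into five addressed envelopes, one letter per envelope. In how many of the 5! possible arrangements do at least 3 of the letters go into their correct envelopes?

11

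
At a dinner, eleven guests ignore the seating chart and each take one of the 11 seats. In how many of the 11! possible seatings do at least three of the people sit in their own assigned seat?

3205379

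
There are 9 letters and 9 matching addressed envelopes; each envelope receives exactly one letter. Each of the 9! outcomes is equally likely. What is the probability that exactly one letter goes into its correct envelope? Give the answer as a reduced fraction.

2119/5760

Favorable outcomes: C(9,1)·!8 = 9·14833 = 133497.
Total outcomes: 9! = 362880.
Probability = 133497/362880 = 2119/5760.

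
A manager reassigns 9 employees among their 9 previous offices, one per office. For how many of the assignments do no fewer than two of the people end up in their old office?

# with exactly i fixed is C(9,i)·!(9-i); sum over i=2..9:
  i=2: C(9,2)·!7 = 36·1854 = 66744
  i=3: C(9,3)·!6 = 84·265 = 22260
  i=4: C(9,4)·!5 = 126·44 = 5544
  i=5: C(9,5)·!4 = 126·9 = 1134
  i=6: C(9,6)·!3 = 84·2 = 168
  i=7: C(9,7)·!2 = 36·1 = 36
  i=8: C(9,8)·!1 = 9·0 = 0
  i=9: C(9,9)·!0 = 1·1 = 1
Total = 95887.

95887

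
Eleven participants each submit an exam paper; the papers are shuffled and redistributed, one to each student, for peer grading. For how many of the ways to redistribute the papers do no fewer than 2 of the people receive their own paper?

# with exactly i fixed is C(11,i)·!(11-i); sum over i=2..11:
  i=2: C(11,2)·!9 = 55·133496 = 7342280
  i=3: C(11,3)·!8 = 165·14833 = 2447445
  i=4: C(11,4)·!7 = 330·1854 = 611820
  i=5: C(11,5)·!6 = 462·265 = 122430
  i=6: C(11,6)·!5 = 462·44 = 20328
  i=7: C(11,7)·!4 = 330·9 = 2970
  i=8: C(11,8)·!3 = 165·2 = 330
  i=9: C(11,9)·!2 = 55·1 = 55
  i=10: C(11,10)·!1 = 11·0 = 0
  i=11: C(11,11)·!0 = 1·1 = 1
Total = 10547659.

10547659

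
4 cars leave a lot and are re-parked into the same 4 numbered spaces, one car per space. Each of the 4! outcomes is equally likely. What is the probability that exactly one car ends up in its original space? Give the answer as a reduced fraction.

Favorable outcomes: C(4,1)·!3 = 4·2 = 8.
Total outcomes: 4! = 24.
Probability = 8/24 = 1/3.

1/3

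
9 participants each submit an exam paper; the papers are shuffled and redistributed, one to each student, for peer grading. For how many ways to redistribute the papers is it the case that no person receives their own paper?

The number of derangements of 9 is !9 = Σ_{k=0}^{9} (-1)^k·9!/k!
= 9! - 9!/1! + 9!/2! - 9!/3! + 9!/4! - 9!/5! + 9!/6! - 9!/7! + 9!/8! - 9!/9!
= 362880 - 362880 + 181440 - 60480 + 15120 - 3024 + 504 - 72 + 9 - 1
= 133496

133496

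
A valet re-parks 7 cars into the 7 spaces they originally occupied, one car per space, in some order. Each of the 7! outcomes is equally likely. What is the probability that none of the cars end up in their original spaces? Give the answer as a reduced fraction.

103/280

Favorable outcomes: !7 = 1854.
Total outcomes: 7! = 5040.
Probability = 1854/5040 = 103/280.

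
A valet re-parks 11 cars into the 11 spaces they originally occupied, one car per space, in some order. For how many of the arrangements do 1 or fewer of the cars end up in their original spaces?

29369141

# with exactly i fixed is C(11,i)·!(11-i); sum over i=0..1:
  i=0: C(11,0)·!11 = 1·14684570 = 14684570
  i=1: C(11,1)·!10 = 11·1334961 = 14684571
Total = 29369141.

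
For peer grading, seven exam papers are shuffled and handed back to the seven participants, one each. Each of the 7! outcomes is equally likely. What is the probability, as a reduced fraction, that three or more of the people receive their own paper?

407/5040

Favorable outcomes: Σ_{i≥3} C(7,i)·!(7-i) = 35·9 + 35·2 + 21·1 + 7·0 + 1·1 = 407.
Total outcomes: 7! = 5040.
Probability = 407/5040 = 407/5040.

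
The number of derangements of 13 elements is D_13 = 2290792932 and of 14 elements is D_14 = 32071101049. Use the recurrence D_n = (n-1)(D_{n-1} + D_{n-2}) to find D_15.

D_15 = (15-1)·(D_14 + D_13) = 14·(32071101049 + 2290792932) = 14·34361893981 = 481066515734.

481066515734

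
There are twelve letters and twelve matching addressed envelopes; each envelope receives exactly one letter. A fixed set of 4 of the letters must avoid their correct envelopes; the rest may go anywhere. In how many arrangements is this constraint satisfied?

339696000

Let A_j be the event that the j-th constrained one is fixed. By inclusion-exclusion over the 4 events:
Σ_{j=0}^{4} (-1)^j C(4,j)(12-j)!
= C(4,0)·12! - C(4,1)·11! + C(4,2)·10! - C(4,3)·9! + C(4,4)·8!
= 479001600 - 159667200 + 21772800 - 1451520 + 40320
= 339696000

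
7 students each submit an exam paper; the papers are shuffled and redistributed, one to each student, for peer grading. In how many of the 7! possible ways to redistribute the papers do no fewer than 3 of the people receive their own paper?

407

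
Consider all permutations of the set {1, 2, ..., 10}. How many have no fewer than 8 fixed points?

46

Sum C(10,i)·!(10-i) for i = 8..10:
  i=8: C(10,8)·!2 = 45·1 = 45
  i=9: C(10,9)·!1 = 10·0 = 0
  i=10: C(10,10)·!0 = 1·1 = 1
Total = 46.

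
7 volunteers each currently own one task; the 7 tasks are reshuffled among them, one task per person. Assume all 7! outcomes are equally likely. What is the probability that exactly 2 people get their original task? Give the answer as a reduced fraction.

11/60

Favorable outcomes: C(7,2)·!5 = 21·44 = 924.
Total outcomes: 7! = 5040.
Probability = 924/5040 = 11/60.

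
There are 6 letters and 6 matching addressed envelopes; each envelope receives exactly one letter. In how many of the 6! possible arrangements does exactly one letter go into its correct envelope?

Pick the single fixed position: C(6,1) = 6 ways.
The other 5 form a derangement: !5 = 44.
Total: 6 × 44 = 264.

264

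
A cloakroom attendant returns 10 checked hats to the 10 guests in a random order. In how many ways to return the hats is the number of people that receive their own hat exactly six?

1890

Pick the 6 fixed positions: C(10,6) = 210 ways.
The other 4 form a derangement: !4 = 9.
Total: 210 × 9 = 1890.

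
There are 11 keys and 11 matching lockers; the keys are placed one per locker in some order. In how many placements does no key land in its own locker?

!11 is the nearest integer to 11!/e.
11! = 39916800, and 39916800/e ≈ 14684570.08, so !11 = 14684570.

14684570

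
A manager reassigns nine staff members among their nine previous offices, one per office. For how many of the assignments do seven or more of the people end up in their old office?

37

# with exactly i fixed is C(9,i)·!(9-i); sum over i=7..9:
  i=7: C(9,7)·!2 = 36·1 = 36
  i=8: C(9,8)·!1 = 9·0 = 0
  i=9: C(9,9)·!0 = 1·1 = 1
Total = 37.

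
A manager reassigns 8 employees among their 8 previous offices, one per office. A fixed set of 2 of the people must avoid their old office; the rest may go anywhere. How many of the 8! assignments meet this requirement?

Let A_j be the event that the j-th constrained one is fixed. By inclusion-exclusion over the 2 events:
Σ_{j=0}^{2} (-1)^j C(2,j)(8-j)!
= C(2,0)·8! - C(2,1)·7! + C(2,2)·6!
= 40320 - 10080 + 720
= 30960

30960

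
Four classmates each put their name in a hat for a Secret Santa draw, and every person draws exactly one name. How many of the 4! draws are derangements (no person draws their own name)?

The number of derangements of 4 is !4 = Σ_{k=0}^{4} (-1)^k·4!/k!
= 4! - 4!/1! + 4!/2! - 4!/3! + 4!/4!
= 24 - 24 + 12 - 4 + 1
= 9

9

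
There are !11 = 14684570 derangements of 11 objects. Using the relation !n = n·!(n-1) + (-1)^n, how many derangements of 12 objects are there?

!12 = 12·14684570 + 1 = 176214841.

176214841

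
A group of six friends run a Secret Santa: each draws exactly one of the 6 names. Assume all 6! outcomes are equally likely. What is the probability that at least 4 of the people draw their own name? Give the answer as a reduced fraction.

1/45

Favorable outcomes: Σ_{i≥4} C(6,i)·!(6-i) = 15·1 + 6·0 + 1·1 = 16.
Total outcomes: 6! = 720.
Probability = 16/720 = 1/45.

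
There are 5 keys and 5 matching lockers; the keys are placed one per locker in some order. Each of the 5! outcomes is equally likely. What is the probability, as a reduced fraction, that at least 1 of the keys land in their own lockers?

19/30

Favorable outcomes: Σ_{i≥1} C(5,i)·!(5-i) = 5·9 + 10·2 + 10·1 + 5·0 + 1·1 = 76.
Total outcomes: 5! = 120.
Probability = 76/120 = 19/30.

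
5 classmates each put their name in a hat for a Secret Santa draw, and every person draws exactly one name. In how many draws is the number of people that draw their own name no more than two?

109

Sum C(5,i)·!(5-i) for i = 0..2:
  i=0: C(5,0)·!5 = 1·44 = 44
  i=1: C(5,1)·!4 = 5·9 = 45
  i=2: C(5,2)·!3 = 10·2 = 20
Total = 109.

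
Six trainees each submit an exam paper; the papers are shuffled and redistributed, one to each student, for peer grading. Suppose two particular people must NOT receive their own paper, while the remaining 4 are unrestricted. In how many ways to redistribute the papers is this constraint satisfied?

504

Inclusion-exclusion on the 2 forbidden self-matches:
Σ_{j=0}^{2} (-1)^j C(2,j)(6-j)!
= C(2,0)·6! - C(2,1)·5! + C(2,2)·4!
= 720 - 240 + 24
= 504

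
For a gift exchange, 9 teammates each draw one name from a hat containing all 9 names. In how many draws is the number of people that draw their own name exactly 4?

5544

Pick the 4 fixed positions: C(9,4) = 126 ways.
The remaining 5 must be deranged: !5 = 44.
Total: 126 × 44 = 5544.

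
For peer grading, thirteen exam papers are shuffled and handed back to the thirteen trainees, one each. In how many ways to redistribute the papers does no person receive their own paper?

2290792932

!13 is the nearest integer to 13!/e.
13! = 6227020800, and 6227020800/e ≈ 2290792932.07, so !13 = 2290792932.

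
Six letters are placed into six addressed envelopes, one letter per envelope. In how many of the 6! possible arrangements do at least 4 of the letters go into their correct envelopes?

16

# with exactly i fixed is C(6,i)·!(6-i); sum over i=4..6:
  i=4: C(6,4)·!2 = 15·1 = 15
  i=5: C(6,5)·!1 = 6·0 = 0
  i=6: C(6,6)·!0 = 1·1 = 1
Total = 16.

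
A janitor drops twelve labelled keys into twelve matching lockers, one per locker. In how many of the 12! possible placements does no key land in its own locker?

176214841

The subfactorial !12 = [12!/e] (nearest integer).
12! = 479001600, and 479001600/e ≈ 176214840.93, so !12 = 176214841.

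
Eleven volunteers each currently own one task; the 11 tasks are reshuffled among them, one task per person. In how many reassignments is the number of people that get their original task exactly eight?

330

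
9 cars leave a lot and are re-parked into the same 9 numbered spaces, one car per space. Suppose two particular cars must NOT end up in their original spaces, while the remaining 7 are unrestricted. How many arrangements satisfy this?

287280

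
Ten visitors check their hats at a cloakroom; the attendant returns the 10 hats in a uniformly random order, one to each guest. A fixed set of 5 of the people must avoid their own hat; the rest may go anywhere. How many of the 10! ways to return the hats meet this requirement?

Inclusion-exclusion on the 5 forbidden self-matches:
Σ_{j=0}^{5} (-1)^j C(5,j)(10-j)!
= C(5,0)·10! - C(5,1)·9! + C(5,2)·8! - C(5,3)·7! + C(5,4)·6! - C(5,5)·5!
= 3628800 - 1814400 + 403200 - 50400 + 3600 - 120
= 2170680

2170680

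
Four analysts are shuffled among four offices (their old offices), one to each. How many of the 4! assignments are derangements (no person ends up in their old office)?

9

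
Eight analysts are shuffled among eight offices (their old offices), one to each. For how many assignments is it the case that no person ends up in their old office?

14833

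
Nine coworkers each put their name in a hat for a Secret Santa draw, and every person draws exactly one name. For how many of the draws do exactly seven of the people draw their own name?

Choose which 7 of the 9 are fixed: C(9,7) = 36.
The other 2 form a derangement: !2 = 1.
Total: 36 × 1 = 36.

36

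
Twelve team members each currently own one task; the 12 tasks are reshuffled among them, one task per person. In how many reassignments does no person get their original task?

176214841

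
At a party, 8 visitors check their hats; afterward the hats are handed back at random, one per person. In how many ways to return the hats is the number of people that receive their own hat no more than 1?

Sum C(8,i)·!(8-i) for i = 0..1:
  i=0: C(8,0)·!8 = 1·14833 = 14833
  i=1: C(8,1)·!7 = 8·1854 = 14832
Total = 29665.

29665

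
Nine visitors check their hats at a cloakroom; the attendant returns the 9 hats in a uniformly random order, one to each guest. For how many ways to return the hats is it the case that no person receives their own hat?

Recurrence: !9 = 8·(!8 + !7).
!9 = 8·(14833 + 1854) = 8·16687 = 133496

133496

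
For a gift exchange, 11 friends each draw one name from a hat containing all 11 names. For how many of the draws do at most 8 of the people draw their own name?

# with exactly i fixed is C(11,i)·!(11-i); sum over i=0..8:
  i=0: C(11,0)·!11 = 1·14684570 = 14684570
  i=1: C(11,1)·!10 = 11·1334961 = 14684571
  i=2: C(11,2)·!9 = 55·133496 = 7342280
  i=3: C(11,3)·!8 = 165·14833 = 2447445
  i=4: C(11,4)·!7 = 330·1854 = 611820
  i=5: C(11,5)·!6 = 462·265 = 122430
  i=6: C(11,6)·!5 = 462·44 = 20328
  i=7: C(11,7)·!4 = 330·9 = 2970
  i=8: C(11,8)·!3 = 165·2 = 330
Total = 39916744.

39916744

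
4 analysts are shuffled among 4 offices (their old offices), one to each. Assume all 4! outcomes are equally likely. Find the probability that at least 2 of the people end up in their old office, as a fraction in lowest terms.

Favorable outcomes: Σ_{i≥2} C(4,i)·!(4-i) = 6·1 + 4·0 + 1·1 = 7.
Total outcomes: 4! = 24.
Probability = 7/24 = 7/24.

7/24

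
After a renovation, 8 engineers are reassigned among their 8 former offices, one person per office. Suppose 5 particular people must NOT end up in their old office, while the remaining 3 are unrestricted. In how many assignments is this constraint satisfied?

21234

Let A_j be the event that the j-th constrained one is fixed. By inclusion-exclusion over the 5 events:
Σ_{j=0}^{5} (-1)^j C(5,j)(8-j)!
= C(5,0)·8! - C(5,1)·7! + C(5,2)·6! - C(5,3)·5! + C(5,4)·4! - C(5,5)·3!
= 40320 - 25200 + 7200 - 1200 + 120 - 6
= 21234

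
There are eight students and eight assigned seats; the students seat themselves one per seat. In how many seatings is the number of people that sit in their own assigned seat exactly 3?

2464

Pick the 3 fixed positions: C(8,3) = 56 ways.
The other 5 form a derangement: !5 = 44.
Total: 56 × 44 = 2464.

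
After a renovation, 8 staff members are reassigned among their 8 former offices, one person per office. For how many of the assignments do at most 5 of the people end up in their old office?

40291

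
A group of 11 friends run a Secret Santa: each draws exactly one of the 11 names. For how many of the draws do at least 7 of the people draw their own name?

Sum C(11,i)·!(11-i) for i = 7..11:
  i=7: C(11,7)·!4 = 330·9 = 2970
  i=8: C(11,8)·!3 = 165·2 = 330
  i=9: C(11,9)·!2 = 55·1 = 55
  i=10: C(11,10)·!1 = 11·0 = 0
  i=11: C(11,11)·!0 = 1·1 = 1
Total = 3356.

3356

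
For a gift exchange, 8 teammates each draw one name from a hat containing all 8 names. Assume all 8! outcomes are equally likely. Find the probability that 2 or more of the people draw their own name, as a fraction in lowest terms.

Favorable outcomes: Σ_{i≥2} C(8,i)·!(8-i) = 28·265 + 56·44 + 70·9 + 56·2 + 28·1 + 8·0 + 1·1 = 10655.
Total outcomes: 8! = 40320.
Probability = 10655/40320 = 2131/8064.

2131/8064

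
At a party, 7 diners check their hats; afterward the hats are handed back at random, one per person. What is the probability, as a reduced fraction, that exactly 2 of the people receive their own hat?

11/60

Favorable outcomes: C(7,2)·!5 = 21·44 = 924.
Total outcomes: 7! = 5040.
Probability = 924/5040 = 11/60.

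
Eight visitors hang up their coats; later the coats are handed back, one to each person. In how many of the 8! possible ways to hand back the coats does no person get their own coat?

14833

The subfactorial !8 = [8!/e] (nearest integer).
8! = 40320, and 40320/e ≈ 14832.90, so !8 = 14833.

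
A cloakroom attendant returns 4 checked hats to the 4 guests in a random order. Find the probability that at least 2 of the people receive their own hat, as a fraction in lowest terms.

Favorable outcomes: Σ_{i≥2} C(4,i)·!(4-i) = 6·1 + 4·0 + 1·1 = 7.
Total outcomes: 4! = 24.
Probability = 7/24 = 7/24.

7/24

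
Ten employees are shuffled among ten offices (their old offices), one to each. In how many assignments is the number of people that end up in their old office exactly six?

1890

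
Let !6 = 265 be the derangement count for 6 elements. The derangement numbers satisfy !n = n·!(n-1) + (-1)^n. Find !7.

!7 = 7·265 - 1 = 1854.

1854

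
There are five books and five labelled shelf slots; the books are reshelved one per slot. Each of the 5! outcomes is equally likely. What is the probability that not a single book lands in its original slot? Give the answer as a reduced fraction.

11/30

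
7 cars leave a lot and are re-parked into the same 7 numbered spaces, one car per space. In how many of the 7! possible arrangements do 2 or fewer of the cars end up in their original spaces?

Sum C(7,i)·!(7-i) for i = 0..2:
  i=0: C(7,0)·!7 = 1·1854 = 1854
  i=1: C(7,1)·!6 = 7·265 = 1855
  i=2: C(7,2)·!5 = 21·44 = 924
Total = 4633.

4633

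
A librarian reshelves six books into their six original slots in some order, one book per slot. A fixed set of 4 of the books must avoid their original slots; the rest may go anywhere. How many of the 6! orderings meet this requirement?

362

Inclusion-exclusion on the 4 forbidden self-matches:
Σ_{j=0}^{4} (-1)^j C(4,j)(6-j)!
= C(4,0)·6! - C(4,1)·5! + C(4,2)·4! - C(4,3)·3! + C(4,4)·2!
= 720 - 480 + 144 - 24 + 2
= 362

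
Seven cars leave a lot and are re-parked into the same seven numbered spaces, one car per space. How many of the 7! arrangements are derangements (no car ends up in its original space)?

1854

!7 is the nearest integer to 7!/e.
7! = 5040, and 5040/e ≈ 1854.11, so !7 = 1854.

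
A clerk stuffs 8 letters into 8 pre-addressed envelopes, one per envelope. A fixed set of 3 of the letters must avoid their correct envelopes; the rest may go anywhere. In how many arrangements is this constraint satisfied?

27240

Let A_j be the event that the j-th constrained one is fixed. By inclusion-exclusion over the 3 events:
Σ_{j=0}^{3} (-1)^j C(3,j)(8-j)!
= C(3,0)·8! - C(3,1)·7! + C(3,2)·6! - C(3,3)·5!
= 40320 - 15120 + 2160 - 120
= 27240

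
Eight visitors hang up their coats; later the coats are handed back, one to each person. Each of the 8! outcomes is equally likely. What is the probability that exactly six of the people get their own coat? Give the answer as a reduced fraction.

1/1440

Favorable outcomes: C(8,6)·!2 = 28·1 = 28.
Total outcomes: 8! = 40320.
Probability = 28/40320 = 1/1440.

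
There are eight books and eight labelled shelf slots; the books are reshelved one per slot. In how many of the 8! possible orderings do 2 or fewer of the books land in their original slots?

37085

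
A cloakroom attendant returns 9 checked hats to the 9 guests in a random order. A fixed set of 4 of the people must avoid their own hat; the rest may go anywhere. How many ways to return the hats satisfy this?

Let A_j be the event that the j-th constrained one is fixed. By inclusion-exclusion over the 4 events:
Σ_{j=0}^{4} (-1)^j C(4,j)(9-j)!
= C(4,0)·9! - C(4,1)·8! + C(4,2)·7! - C(4,3)·6! + C(4,4)·5!
= 362880 - 161280 + 30240 - 2880 + 120
= 229080

229080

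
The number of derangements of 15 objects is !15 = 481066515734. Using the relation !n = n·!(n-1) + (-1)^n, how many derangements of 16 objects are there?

!16 = 16·481066515734 + 1 = 7697064251745.

7697064251745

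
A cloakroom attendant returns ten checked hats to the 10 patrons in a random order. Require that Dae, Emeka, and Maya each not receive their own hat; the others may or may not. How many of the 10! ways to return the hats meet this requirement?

Let A_j be the event that the j-th constrained one is fixed. By inclusion-exclusion over the 3 events:
Σ_{j=0}^{3} (-1)^j C(3,j)(10-j)!
= C(3,0)·10! - C(3,1)·9! + C(3,2)·8! - C(3,3)·7!
= 3628800 - 1088640 + 120960 - 5040
= 2656080

2656080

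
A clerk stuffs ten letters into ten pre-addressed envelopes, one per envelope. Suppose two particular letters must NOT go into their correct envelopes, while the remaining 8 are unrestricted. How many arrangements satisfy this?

2943360

Let A_j be the event that the j-th constrained one is fixed. By inclusion-exclusion over the 2 events:
Σ_{j=0}^{2} (-1)^j C(2,j)(10-j)!
= C(2,0)·10! - C(2,1)·9! + C(2,2)·8!
= 3628800 - 725760 + 40320
= 2943360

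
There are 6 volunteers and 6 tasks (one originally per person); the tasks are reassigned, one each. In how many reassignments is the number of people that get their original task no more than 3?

Sum C(6,i)·!(6-i) for i = 0..3:
  i=0: C(6,0)·!6 = 1·265 = 265
  i=1: C(6,1)·!5 = 6·44 = 264
  i=2: C(6,2)·!4 = 15·9 = 135
  i=3: C(6,3)·!3 = 20·2 = 40
Total = 704.

704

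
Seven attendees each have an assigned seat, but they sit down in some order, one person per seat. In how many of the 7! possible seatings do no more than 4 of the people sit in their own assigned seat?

5018

# with exactly i fixed is C(7,i)·!(7-i); sum over i=0..4:
  i=0: C(7,0)·!7 = 1·1854 = 1854
  i=1: C(7,1)·!6 = 7·265 = 1855
  i=2: C(7,2)·!5 = 21·44 = 924
  i=3: C(7,3)·!4 = 35·9 = 315
  i=4: C(7,4)·!3 = 35·2 = 70
Total = 5018.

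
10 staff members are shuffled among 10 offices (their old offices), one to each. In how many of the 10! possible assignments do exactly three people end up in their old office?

222480

Pick the 3 fixed positions: C(10,3) = 120 ways.
The remaining 7 must be deranged: !7 = 1854.
Total: 120 × 1854 = 222480.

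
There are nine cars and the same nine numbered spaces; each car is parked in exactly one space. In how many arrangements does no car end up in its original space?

Recurrence: !9 = 9·!8 + (-1)^9.
!9 = 9·14833 - 1 = 133496

133496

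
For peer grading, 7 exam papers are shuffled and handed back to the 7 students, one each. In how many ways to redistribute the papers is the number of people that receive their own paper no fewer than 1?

3186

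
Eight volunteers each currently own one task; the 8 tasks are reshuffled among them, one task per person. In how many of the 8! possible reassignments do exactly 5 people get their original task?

Choose which 5 of the 8 are fixed: C(8,5) = 56.
The remaining 3 must be deranged: !3 = 2.
Total: 56 × 2 = 112.

112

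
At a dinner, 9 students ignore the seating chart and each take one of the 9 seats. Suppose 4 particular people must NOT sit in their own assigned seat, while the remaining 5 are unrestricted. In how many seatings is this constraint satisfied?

229080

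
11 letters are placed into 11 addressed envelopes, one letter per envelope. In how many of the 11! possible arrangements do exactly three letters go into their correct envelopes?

2447445

Choose which 3 of the 11 are fixed: C(11,3) = 165.
The remaining 8 must be deranged: !8 = 14833.
Total: 165 × 14833 = 2447445.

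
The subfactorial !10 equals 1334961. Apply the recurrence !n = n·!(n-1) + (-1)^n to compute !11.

14684570

!11 = 11·1334961 - 1 = 14684570.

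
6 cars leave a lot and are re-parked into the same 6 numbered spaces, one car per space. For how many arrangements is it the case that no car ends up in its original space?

By inclusion-exclusion, !6 = Σ (-1)^k · 6!/k! for k=0..6
= 6! - 6!/1! + 6!/2! - 6!/3! + 6!/4! - 6!/5! + 6!/6!
= 720 - 720 + 360 - 120 + 30 - 6 + 1
= 265

265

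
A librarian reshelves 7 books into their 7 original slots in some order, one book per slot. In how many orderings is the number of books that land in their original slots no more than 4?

5018

Sum C(7,i)·!(7-i) for i = 0..4:
  i=0: C(7,0)·!7 = 1·1854 = 1854
  i=1: C(7,1)·!6 = 7·265 = 1855
  i=2: C(7,2)·!5 = 21·44 = 924
  i=3: C(7,3)·!4 = 35·9 = 315
  i=4: C(7,4)·!3 = 35·2 = 70
Total = 5018.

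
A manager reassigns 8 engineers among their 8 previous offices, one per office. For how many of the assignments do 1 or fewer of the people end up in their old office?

29665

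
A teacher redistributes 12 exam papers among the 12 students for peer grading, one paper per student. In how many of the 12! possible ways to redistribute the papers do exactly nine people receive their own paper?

440

Pick the 9 fixed positions: C(12,9) = 220 ways.
The other 3 form a derangement: !3 = 2.
Total: 220 × 2 = 440.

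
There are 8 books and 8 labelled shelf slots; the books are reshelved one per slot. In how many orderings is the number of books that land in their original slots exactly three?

2464

Pick the 3 fixed positions: C(8,3) = 56 ways.
The other 5 form a derangement: !5 = 44.
Total: 56 × 44 = 2464.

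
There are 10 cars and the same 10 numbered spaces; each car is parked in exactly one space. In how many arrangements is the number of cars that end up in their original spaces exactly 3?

Choose which 3 of the 10 are fixed: C(10,3) = 120.
The remaining 7 must be deranged: !7 = 1854.
Total: 120 × 1854 = 222480.

222480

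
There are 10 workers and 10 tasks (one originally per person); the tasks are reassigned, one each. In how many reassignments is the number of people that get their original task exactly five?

11088

Choose which 5 of the 10 are fixed: C(10,5) = 252.
The remaining 5 must be deranged: !5 = 44.
Total: 252 × 44 = 11088.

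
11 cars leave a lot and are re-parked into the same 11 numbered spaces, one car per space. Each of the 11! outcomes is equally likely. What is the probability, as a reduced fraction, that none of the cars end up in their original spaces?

1468457/3991680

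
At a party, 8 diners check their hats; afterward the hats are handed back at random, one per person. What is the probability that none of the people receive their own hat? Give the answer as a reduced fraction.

2119/5760

Favorable outcomes: !8 = 14833.
Total outcomes: 8! = 40320.
Probability = 14833/40320 = 2119/5760.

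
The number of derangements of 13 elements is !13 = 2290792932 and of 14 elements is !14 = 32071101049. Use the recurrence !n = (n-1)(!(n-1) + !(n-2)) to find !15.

481066515734

!15 = (15-1)·(!14 + !13) = 14·(32071101049 + 2290792932) = 14·34361893981 = 481066515734.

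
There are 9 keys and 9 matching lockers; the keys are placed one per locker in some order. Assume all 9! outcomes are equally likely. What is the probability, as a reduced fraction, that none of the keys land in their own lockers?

Favorable outcomes: !9 = 133496.
Total outcomes: 9! = 362880.
Probability = 133496/362880 = 16687/45360.

16687/45360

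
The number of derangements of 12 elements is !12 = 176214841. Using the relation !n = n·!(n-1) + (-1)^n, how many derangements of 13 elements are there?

!13 = 13·176214841 - 1 = 2290792932.

2290792932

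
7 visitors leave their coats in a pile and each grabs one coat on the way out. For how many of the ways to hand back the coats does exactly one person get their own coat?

1855

Pick the single fixed position: C(7,1) = 7 ways.
The other 6 form a derangement: !6 = 265.
Total: 7 × 265 = 1855.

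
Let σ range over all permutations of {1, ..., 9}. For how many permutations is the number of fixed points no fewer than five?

# with exactly i fixed is C(9,i)·!(9-i); sum over i=5..9:
  i=5: C(9,5)·!4 = 126·9 = 1134
  i=6: C(9,6)·!3 = 84·2 = 168
  i=7: C(9,7)·!2 = 36·1 = 36
  i=8: C(9,8)·!1 = 9·0 = 0
  i=9: C(9,9)·!0 = 1·1 = 1
Total = 1339.

1339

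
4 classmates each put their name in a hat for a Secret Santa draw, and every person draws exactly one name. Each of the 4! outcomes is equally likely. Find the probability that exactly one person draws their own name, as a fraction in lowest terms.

1/3

Favorable outcomes: C(4,1)·!3 = 4·2 = 8.
Total outcomes: 4! = 24.
Probability = 8/24 = 1/3.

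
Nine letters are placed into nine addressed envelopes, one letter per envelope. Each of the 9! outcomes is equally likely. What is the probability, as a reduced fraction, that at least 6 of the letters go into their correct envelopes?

41/72576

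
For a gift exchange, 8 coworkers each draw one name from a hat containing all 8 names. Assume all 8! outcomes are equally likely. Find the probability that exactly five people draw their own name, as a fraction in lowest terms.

Favorable outcomes: C(8,5)·!3 = 56·2 = 112.
Total outcomes: 8! = 40320.
Probability = 112/40320 = 1/360.

1/360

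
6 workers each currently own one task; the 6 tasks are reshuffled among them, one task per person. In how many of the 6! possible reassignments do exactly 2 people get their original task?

135

Pick the 2 fixed positions: C(6,2) = 15 ways.
The remaining 4 must be deranged: !4 = 9.
Total: 15 × 9 = 135.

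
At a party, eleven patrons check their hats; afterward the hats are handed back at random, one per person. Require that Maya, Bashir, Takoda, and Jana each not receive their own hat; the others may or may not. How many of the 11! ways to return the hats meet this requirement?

27422640

Inclusion-exclusion on the 4 forbidden self-matches:
Σ_{j=0}^{4} (-1)^j C(4,j)(11-j)!
= C(4,0)·11! - C(4,1)·10! + C(4,2)·9! - C(4,3)·8! + C(4,4)·7!
= 39916800 - 14515200 + 2177280 - 161280 + 5040
= 27422640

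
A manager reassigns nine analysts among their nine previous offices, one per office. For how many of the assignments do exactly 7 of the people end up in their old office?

Choose which 7 of the 9 are fixed: C(9,7) = 36.
The other 2 form a derangement: !2 = 1.
Total: 36 × 1 = 36.

36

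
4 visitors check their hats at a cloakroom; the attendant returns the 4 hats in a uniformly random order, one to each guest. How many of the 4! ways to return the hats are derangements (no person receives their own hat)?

The number of derangements of 4 is !4 = Σ_{k=0}^{4} (-1)^k·4!/k!
= 4! - 4!/1! + 4!/2! - 4!/3! + 4!/4!
= 24 - 24 + 12 - 4 + 1
= 9

9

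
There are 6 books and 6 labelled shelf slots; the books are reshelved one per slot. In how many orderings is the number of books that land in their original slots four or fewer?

Sum C(6,i)·!(6-i) for i = 0..4:
  i=0: C(6,0)·!6 = 1·265 = 265
  i=1: C(6,1)·!5 = 6·44 = 264
  i=2: C(6,2)·!4 = 15·9 = 135
  i=3: C(6,3)·!3 = 20·2 = 40
  i=4: C(6,4)·!2 = 15·1 = 15
Total = 719.

719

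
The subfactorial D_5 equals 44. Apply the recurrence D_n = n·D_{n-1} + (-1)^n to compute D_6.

D_6 = 6·44 + 1 = 265.

265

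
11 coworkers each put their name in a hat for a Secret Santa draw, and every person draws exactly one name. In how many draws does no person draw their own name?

14684570

The number of derangements of 11 is !11 = Σ_{k=0}^{11} (-1)^k·11!/k!
= 11! - 11!/1! + 11!/2! - 11!/3! + 11!/4! - 11!/5! + 11!/6! - 11!/7! + 11!/8! - 11!/9! + 11!/10! - 11!/11!
= 39916800 - 39916800 + 19958400 - 6652800 + 1663200 - 332640 + 55440 - 7920 + 990 - 110 + 11 - 1
= 14684570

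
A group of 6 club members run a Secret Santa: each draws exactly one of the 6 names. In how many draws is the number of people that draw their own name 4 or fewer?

# with exactly i fixed is C(6,i)·!(6-i); sum over i=0..4:
  i=0: C(6,0)·!6 = 1·265 = 265
  i=1: C(6,1)·!5 = 6·44 = 264
  i=2: C(6,2)·!4 = 15·9 = 135
  i=3: C(6,3)·!3 = 20·2 = 40
  i=4: C(6,4)·!2 = 15·1 = 15
Total = 719.

719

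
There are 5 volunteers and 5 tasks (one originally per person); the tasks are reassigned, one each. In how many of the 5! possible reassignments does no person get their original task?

The subfactorial !5 = [5!/e] (nearest integer).
5! = 120, and 120/e ≈ 44.15, so !5 = 44.

44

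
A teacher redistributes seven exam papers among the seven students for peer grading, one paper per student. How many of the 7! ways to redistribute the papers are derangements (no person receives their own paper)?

1854

!7 is the nearest integer to 7!/e.
7! = 5040, and 5040/e ≈ 1854.11, so !7 = 1854.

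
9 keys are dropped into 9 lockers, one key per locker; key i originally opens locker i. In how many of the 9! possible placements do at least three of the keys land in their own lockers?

29143

# with exactly i fixed is C(9,i)·!(9-i); sum over i=3..9:
  i=3: C(9,3)·!6 = 84·265 = 22260
  i=4: C(9,4)·!5 = 126·44 = 5544
  i=5: C(9,5)·!4 = 126·9 = 1134
  i=6: C(9,6)·!3 = 84·2 = 168
  i=7: C(9,7)·!2 = 36·1 = 36
  i=8: C(9,8)·!1 = 9·0 = 0
  i=9: C(9,9)·!0 = 1·1 = 1
Total = 29143.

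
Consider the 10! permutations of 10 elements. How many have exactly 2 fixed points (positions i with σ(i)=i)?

667485

Choose which 2 of the 10 are fixed: C(10,2) = 45.
The remaining 8 must be deranged: !8 = 14833.
Total: 45 × 14833 = 667485.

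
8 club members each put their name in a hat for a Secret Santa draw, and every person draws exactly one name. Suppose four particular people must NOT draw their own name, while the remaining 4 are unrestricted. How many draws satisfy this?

Inclusion-exclusion on the 4 forbidden self-matches:
Σ_{j=0}^{4} (-1)^j C(4,j)(8-j)!
= C(4,0)·8! - C(4,1)·7! + C(4,2)·6! - C(4,3)·5! + C(4,4)·4!
= 40320 - 20160 + 4320 - 480 + 24
= 24024

24024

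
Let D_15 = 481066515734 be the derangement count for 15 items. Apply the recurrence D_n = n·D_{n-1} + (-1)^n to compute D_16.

D_16 = 16·481066515734 + 1 = 7697064251745.

7697064251745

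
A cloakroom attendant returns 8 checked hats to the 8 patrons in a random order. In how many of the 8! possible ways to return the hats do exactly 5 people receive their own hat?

112

Pick the 5 fixed positions: C(8,5) = 56 ways.
The remaining 3 must be deranged: !3 = 2.
Total: 56 × 2 = 112.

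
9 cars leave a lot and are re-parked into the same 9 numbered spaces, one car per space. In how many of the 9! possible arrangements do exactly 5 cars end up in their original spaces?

1134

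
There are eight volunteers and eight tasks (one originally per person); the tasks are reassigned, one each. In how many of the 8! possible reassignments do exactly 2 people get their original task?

Choose which 2 of the 8 are fixed: C(8,2) = 28.
The remaining 6 must be deranged: !6 = 265.
Total: 28 × 265 = 7420.

7420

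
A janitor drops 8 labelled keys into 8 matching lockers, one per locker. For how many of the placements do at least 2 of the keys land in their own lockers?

10655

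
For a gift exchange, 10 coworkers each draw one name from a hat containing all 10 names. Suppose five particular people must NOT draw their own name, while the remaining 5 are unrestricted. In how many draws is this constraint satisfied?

2170680

Inclusion-exclusion on the 5 forbidden self-matches:
Σ_{j=0}^{5} (-1)^j C(5,j)(10-j)!
= C(5,0)·10! - C(5,1)·9! + C(5,2)·8! - C(5,3)·7! + C(5,4)·6! - C(5,5)·5!
= 3628800 - 1814400 + 403200 - 50400 + 3600 - 120
= 2170680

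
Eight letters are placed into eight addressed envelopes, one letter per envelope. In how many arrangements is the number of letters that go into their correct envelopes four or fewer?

# with exactly i fixed is C(8,i)·!(8-i); sum over i=0..4:
  i=0: C(8,0)·!8 = 1·14833 = 14833
  i=1: C(8,1)·!7 = 8·1854 = 14832
  i=2: C(8,2)·!6 = 28·265 = 7420
  i=3: C(8,3)·!5 = 56·44 = 2464
  i=4: C(8,4)·!4 = 70·9 = 630
Total = 40179.

40179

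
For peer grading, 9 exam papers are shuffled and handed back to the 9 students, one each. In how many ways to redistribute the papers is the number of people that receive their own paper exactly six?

Pick the 6 fixed positions: C(9,6) = 84 ways.
The remaining 3 must be deranged: !3 = 2.
Total: 84 × 2 = 168.

168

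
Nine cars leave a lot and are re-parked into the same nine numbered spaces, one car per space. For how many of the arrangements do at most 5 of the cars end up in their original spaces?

362675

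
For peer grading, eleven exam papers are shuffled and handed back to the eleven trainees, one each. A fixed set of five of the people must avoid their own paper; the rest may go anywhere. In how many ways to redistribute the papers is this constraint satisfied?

Let A_j be the event that the j-th constrained one is fixed. By inclusion-exclusion over the 5 events:
Σ_{j=0}^{5} (-1)^j C(5,j)(11-j)!
= C(5,0)·11! - C(5,1)·10! + C(5,2)·9! - C(5,3)·8! + C(5,4)·7! - C(5,5)·6!
= 39916800 - 18144000 + 3628800 - 403200 + 25200 - 720
= 25022880

25022880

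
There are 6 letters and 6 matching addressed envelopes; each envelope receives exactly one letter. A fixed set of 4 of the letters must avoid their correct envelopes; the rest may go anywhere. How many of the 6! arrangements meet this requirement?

Inclusion-exclusion on the 4 forbidden self-matches:
Σ_{j=0}^{4} (-1)^j C(4,j)(6-j)!
= C(4,0)·6! - C(4,1)·5! + C(4,2)·4! - C(4,3)·3! + C(4,4)·2!
= 720 - 480 + 144 - 24 + 2
= 362

362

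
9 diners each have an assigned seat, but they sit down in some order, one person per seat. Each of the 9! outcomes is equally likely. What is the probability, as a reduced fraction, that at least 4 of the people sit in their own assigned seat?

6883/362880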